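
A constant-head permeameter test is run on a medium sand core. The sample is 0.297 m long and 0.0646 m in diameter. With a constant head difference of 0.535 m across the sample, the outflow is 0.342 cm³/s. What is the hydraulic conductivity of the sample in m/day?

Cross-sectional area A = π·(d/2)² = π × (0.0646/2)² = 0.003278 m².
Convert discharge: 0.342 cm³/s = 3.420e-07 m³/s.
Darcy's law rearranged: K = Q·L / (A·Δh) = 3.420e-07 × 0.297 / (0.003278 × 0.535) = 5.793e-05 m/s = 5.005 m/day.

5.00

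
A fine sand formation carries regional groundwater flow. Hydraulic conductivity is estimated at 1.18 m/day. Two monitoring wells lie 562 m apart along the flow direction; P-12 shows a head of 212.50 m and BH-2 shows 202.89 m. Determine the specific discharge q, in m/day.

Hydraulic gradient i = (212.50 − 202.89) / 562 = 9.61 / 562 = 0.01710.
Specific discharge q = K · i = 1.180 × 0.01710 = 0.02018 m/day.

0.0202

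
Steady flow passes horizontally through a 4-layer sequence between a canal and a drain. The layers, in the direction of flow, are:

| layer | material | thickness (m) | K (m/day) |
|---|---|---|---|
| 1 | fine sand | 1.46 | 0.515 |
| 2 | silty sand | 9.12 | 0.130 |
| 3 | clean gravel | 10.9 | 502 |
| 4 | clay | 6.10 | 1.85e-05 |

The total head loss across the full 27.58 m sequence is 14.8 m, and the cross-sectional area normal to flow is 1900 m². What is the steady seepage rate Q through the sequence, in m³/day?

0.0853

Flow is perpendicular to layering, so the layers act in series and the equivalent K is the thickness-weighted harmonic mean.
Total thickness L = 1.46 + 9.12 + 10.9 + 6.10 = 27.58 m.
Σ(b_i/K_i) = 1.46/0.515 + 9.12/0.130 + 10.9/502 + 6.10/1.85e-05 = 3.298e+05 d.
K_eq = L / Σ(b_i/K_i) = 27.58 / 3.298e+05 = 8.363e-05 m/day.
Q = K_eq · A · (Δh/L) = 8.363e-05 × 1900 × (14.8/27.58) = 0.08526 m³/day.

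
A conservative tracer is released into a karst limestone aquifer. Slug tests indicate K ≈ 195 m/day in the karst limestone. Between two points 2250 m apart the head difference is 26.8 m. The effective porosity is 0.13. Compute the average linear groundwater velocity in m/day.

Hydraulic gradient i = Δh / L = 26.8 / 2250 = 0.01191.
Darcy flux q = K · i = 195.0 × 0.01191 = 2.323 m/day.
Seepage velocity v = q / n_e = 2.323 / 0.13 = 17.87 m/day.

17.9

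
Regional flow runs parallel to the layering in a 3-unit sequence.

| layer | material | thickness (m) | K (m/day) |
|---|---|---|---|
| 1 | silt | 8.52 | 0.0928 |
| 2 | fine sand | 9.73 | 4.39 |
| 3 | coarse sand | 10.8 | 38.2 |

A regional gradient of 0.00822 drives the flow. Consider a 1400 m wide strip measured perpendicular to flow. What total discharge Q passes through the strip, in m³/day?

Flow is parallel to layering, so each bed carries its own Darcy discharge and the transmissivities add.
Σ(K_i·b_i) = 0.0928×8.52 + 4.39×9.73 + 38.2×10.8 = 456.1 m²/day.
Hydraulic gradient i = 0.00822.
Q = Σ(K_i·b_i) · W · i = 456.1 × 1400 × 0.008220 = 5248 m³/day.

5250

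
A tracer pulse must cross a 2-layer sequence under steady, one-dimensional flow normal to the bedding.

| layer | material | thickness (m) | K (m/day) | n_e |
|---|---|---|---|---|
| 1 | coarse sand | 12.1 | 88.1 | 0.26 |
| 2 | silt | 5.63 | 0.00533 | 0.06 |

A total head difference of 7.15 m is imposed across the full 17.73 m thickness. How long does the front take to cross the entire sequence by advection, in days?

With flow normal to the layers, continuity requires the same specific discharge q through every layer.
Σ(b_i/K_i) = 12.1/88.1 + 5.63/0.00533 = 1056 d.
q = Δh / Σ(b_i/K_i) = 7.15 / 1056 = 0.006768 m/day.
In each layer the seepage velocity is v_i = q/n_i, so the layer transit time is t_i = b_i·n_i / q:
  layer 1 (coarse sand): t_1 = 12.1 × 0.26 / 0.006768 = 464.8 d
  layer 2 (silt): t_2 = 5.63 × 0.06 / 0.006768 = 49.91 d
Total t = Σ t_i = 514.7 days.

515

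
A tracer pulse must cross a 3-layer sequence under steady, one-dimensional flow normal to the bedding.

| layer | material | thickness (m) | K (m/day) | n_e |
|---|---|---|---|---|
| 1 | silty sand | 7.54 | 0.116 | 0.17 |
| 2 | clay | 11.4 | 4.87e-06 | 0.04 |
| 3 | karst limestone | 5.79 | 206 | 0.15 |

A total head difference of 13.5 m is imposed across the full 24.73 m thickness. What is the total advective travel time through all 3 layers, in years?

With flow normal to the layers, continuity requires the same specific discharge q through every layer.
Σ(b_i/K_i) = 7.54/0.116 + 11.4/4.87e-06 + 5.79/206 = 2.341e+06 d.
q = Δh / Σ(b_i/K_i) = 13.5 / 2.341e+06 = 5.767e-06 m/day.
In each layer the seepage velocity is v_i = q/n_i, so the layer transit time is t_i = b_i·n_i / q:
  layer 1 (silty sand): t_1 = 7.54 × 0.17 / 5.767e-06 = 2.223e+05 d
  layer 2 (clay): t_2 = 11.4 × 0.04 / 5.767e-06 = 79071 d
  layer 3 (karst limestone): t_3 = 5.79 × 0.15 / 5.767e-06 = 1.506e+05 d
Total t = Σ t_i = 4.519e+05 days = 1237 years.

1240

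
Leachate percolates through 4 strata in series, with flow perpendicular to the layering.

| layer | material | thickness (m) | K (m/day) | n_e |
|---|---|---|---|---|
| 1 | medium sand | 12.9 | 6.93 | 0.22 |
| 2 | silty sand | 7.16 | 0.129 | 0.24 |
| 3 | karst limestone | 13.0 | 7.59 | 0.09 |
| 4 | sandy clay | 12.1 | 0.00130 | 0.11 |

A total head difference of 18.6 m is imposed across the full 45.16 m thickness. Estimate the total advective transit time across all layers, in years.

9.73

With flow normal to the layers, continuity requires the same specific discharge q through every layer.
Σ(b_i/K_i) = 12.9/6.93 + 7.16/0.129 + 13.0/7.59 + 12.1/0.00130 = 9367 d.
q = Δh / Σ(b_i/K_i) = 18.6 / 9367 = 0.001986 m/day.
In each layer the seepage velocity is v_i = q/n_i, so the layer transit time is t_i = b_i·n_i / q:
  layer 1 (medium sand): t_1 = 12.9 × 0.22 / 0.001986 = 1429 d
  layer 2 (silty sand): t_2 = 7.16 × 0.24 / 0.001986 = 865.4 d
  layer 3 (karst limestone): t_3 = 13.0 × 0.09 / 0.001986 = 589.2 d
  layer 4 (sandy clay): t_4 = 12.1 × 0.11 / 0.001986 = 670.3 d
Total t = Σ t_i = 3554 days = 9.730 years.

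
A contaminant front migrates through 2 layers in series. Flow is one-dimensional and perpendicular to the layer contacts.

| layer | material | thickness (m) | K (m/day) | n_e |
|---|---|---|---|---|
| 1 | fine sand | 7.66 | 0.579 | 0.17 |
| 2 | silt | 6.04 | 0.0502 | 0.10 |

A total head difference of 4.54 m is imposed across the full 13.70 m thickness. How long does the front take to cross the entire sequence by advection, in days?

With flow normal to the layers, continuity requires the same specific discharge q through every layer.
Σ(b_i/K_i) = 7.66/0.579 + 6.04/0.0502 = 133.5 d.
q = Δh / Σ(b_i/K_i) = 4.54 / 133.5 = 0.03400 m/day.
In each layer the seepage velocity is v_i = q/n_i, so the layer transit time is t_i = b_i·n_i / q:
  layer 1 (fine sand): t_1 = 7.66 × 0.17 / 0.03400 = 38.31 d
  layer 2 (silt): t_2 = 6.04 × 0.10 / 0.03400 = 17.77 d
Total t = Σ t_i = 56.07 days.

56.1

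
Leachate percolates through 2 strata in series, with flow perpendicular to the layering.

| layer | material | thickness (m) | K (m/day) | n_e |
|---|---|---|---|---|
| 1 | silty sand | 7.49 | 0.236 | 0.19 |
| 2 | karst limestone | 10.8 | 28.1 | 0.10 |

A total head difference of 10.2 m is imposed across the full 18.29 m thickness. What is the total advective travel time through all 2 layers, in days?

7.88

With flow normal to the layers, continuity requires the same specific discharge q through every layer.
Σ(b_i/K_i) = 7.49/0.236 + 10.8/28.1 = 32.12 d.
q = Δh / Σ(b_i/K_i) = 10.2 / 32.12 = 0.3175 m/day.
In each layer the seepage velocity is v_i = q/n_i, so the layer transit time is t_i = b_i·n_i / q:
  layer 1 (silty sand): t_1 = 7.49 × 0.19 / 0.3175 = 4.482 d
  layer 2 (karst limestone): t_2 = 10.8 × 0.10 / 0.3175 = 3.401 d
Total t = Σ t_i = 7.883 days.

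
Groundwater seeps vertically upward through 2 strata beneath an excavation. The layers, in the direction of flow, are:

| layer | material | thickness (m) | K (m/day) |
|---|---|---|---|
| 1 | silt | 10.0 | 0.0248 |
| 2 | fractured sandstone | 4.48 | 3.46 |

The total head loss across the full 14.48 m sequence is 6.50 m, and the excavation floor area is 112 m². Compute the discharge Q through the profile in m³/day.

Flow is perpendicular to layering, so the layers act in series and the equivalent K is the thickness-weighted harmonic mean.
Total thickness L = 10.0 + 4.48 = 14.48 m.
Σ(b_i/K_i) = 10.0/0.0248 + 4.48/3.46 = 404.5 d.
K_eq = L / Σ(b_i/K_i) = 14.48 / 404.5 = 0.03580 m/day.
Q = K_eq · A · (Δh/L) = 0.03580 × 112 × (6.50/14.48) = 1.800 m³/day.

1.80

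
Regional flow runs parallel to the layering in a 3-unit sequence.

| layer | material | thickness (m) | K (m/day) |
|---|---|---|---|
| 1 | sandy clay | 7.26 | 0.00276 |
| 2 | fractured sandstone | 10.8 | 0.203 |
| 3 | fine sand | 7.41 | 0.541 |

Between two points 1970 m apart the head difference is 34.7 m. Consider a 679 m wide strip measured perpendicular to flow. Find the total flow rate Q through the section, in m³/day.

Flow is parallel to layering, so each bed carries its own Darcy discharge and the transmissivities add.
Σ(K_i·b_i) = 0.00276×7.26 + 0.203×10.8 + 0.541×7.41 = 6.221 m²/day.
Hydraulic gradient i = Δh / L = 34.7 / 1970 = 0.01761.
Q = Σ(K_i·b_i) · W · i = 6.221 × 679 × 0.01761 = 74.41 m³/day.

74.4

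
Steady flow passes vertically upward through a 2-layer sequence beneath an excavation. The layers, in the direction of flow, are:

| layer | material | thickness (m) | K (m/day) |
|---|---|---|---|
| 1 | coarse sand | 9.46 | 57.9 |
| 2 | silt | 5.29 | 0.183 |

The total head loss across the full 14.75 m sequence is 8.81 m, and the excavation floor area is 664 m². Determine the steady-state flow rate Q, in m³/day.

201

Flow is perpendicular to layering, so the layers act in series and the equivalent K is the thickness-weighted harmonic mean.
Total thickness L = 9.46 + 5.29 = 14.75 m.
Σ(b_i/K_i) = 9.46/57.9 + 5.29/0.183 = 29.07 d.
K_eq = L / Σ(b_i/K_i) = 14.75 / 29.07 = 0.5074 m/day.
Q = K_eq · A · (Δh/L) = 0.5074 × 664 × (8.81/14.75) = 201.2 m³/day.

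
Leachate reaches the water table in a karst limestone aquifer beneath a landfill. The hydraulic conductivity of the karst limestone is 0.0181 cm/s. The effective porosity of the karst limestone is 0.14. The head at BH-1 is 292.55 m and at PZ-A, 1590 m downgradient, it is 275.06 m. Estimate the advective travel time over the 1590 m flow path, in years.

Convert K: 0.0181 cm/s × 864 = 15.64 m/day.
Hydraulic gradient i = (292.55 − 275.06) / 1590 = 17.49 / 1590 = 0.01100.
Darcy flux q = K · i = 15.64 × 0.01100 = 0.1720 m/day.
Seepage velocity v = q / n_e = 0.1720 / 0.14 = 1.229 m/day.
Travel time t = L / v = 1590 / 1.229 = 1294 days = 3.543 years.

3.54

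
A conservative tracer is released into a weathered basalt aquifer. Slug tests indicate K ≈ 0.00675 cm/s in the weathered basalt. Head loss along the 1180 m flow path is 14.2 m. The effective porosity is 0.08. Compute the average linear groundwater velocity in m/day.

Convert K: 0.00675 cm/s × 864 = 5.832 m/day.
Hydraulic gradient i = Δh / L = 14.2 / 1180 = 0.01203.
Darcy flux q = K · i = 5.832 × 0.01203 = 0.07018 m/day.
Seepage velocity v = q / n_e = 0.07018 / 0.08 = 0.8773 m/day.

0.877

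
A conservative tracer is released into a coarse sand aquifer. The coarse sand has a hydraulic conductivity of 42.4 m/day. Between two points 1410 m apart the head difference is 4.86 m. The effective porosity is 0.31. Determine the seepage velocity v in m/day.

Hydraulic gradient i = Δh / L = 4.86 / 1410 = 0.003447.
Darcy flux q = K · i = 42.40 × 0.003447 = 0.1461 m/day.
Seepage velocity v = q / n_e = 0.1461 / 0.31 = 0.4714 m/day.

0.471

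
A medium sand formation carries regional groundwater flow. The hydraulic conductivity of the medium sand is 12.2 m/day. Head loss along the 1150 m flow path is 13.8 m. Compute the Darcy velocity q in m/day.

0.146

Hydraulic gradient i = Δh / L = 13.8 / 1150 = 0.01200.
Specific discharge q = K · i = 12.20 × 0.01200 = 0.1464 m/day.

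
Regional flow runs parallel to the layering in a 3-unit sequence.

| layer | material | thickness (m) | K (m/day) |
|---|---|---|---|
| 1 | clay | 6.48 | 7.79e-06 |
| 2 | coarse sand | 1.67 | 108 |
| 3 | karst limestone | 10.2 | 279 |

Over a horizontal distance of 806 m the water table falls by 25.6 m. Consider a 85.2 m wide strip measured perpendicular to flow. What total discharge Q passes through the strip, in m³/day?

Flow is parallel to layering, so each bed carries its own Darcy discharge and the transmissivities add.
Σ(K_i·b_i) = 7.79e-06×6.48 + 108×1.67 + 279×10.2 = 3026 m²/day.
Hydraulic gradient i = Δh / L = 25.6 / 806 = 0.03176.
Q = Σ(K_i·b_i) · W · i = 3026 × 85.2 × 0.03176 = 8189 m³/day.

8190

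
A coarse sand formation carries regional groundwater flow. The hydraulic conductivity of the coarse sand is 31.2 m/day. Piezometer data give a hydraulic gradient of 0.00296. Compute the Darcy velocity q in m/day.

Hydraulic gradient i = 0.00296.
Specific discharge q = K · i = 31.20 × 0.002960 = 0.09235 m/day.

0.0924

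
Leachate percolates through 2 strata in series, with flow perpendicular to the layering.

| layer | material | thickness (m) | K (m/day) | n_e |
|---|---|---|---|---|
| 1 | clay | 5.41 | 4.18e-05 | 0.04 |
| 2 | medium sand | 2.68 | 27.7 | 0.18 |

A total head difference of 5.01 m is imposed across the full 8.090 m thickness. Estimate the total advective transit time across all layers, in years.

49.4

With flow normal to the layers, continuity requires the same specific discharge q through every layer.
Σ(b_i/K_i) = 5.41/4.18e-05 + 2.68/27.7 = 1.294e+05 d.
q = Δh / Σ(b_i/K_i) = 5.01 / 1.294e+05 = 3.871e-05 m/day.
In each layer the seepage velocity is v_i = q/n_i, so the layer transit time is t_i = b_i·n_i / q:
  layer 1 (clay): t_1 = 5.41 × 0.04 / 3.871e-05 = 5590 d
  layer 2 (medium sand): t_2 = 2.68 × 0.18 / 3.871e-05 = 12462 d
Total t = Σ t_i = 18052 days = 49.42 years.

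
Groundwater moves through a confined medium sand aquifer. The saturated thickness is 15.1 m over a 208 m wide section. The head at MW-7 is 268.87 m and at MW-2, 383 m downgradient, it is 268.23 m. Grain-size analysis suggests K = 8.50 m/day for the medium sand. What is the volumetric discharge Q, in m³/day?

44.6

Cross-sectional area A = 208 × 15.1 = 3141 m².
Hydraulic gradient i = (268.87 − 268.23) / 383 = 0.64 / 383 = 0.001671.
Darcy's law: Q = K · A · i = 8.500 × 3141 × 0.001671 = 44.61 m³/day.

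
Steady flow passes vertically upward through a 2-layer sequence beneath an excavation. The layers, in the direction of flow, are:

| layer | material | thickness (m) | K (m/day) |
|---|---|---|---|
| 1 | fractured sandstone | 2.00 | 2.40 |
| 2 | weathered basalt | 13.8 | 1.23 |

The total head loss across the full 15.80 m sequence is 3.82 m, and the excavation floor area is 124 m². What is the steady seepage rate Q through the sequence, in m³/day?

Flow is perpendicular to layering, so the layers act in series and the equivalent K is the thickness-weighted harmonic mean.
Total thickness L = 2.00 + 13.8 = 15.80 m.
Σ(b_i/K_i) = 2.00/2.40 + 13.8/1.23 = 12.05 d.
K_eq = L / Σ(b_i/K_i) = 15.80 / 12.05 = 1.311 m/day.
Q = K_eq · A · (Δh/L) = 1.311 × 124 × (3.82/15.80) = 39.30 m³/day.

39.3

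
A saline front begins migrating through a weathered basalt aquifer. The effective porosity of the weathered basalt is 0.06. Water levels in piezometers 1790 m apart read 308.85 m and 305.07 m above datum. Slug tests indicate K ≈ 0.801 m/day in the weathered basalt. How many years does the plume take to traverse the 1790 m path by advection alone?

174

Hydraulic gradient i = (308.85 − 305.07) / 1790 = 3.78 / 1790 = 0.002112.
Darcy flux q = K · i = 0.8010 × 0.002112 = 0.001691 m/day.
Seepage velocity v = q / n_e = 0.001691 / 0.06 = 0.02819 m/day.
Travel time t = L / v = 1790 / 0.02819 = 63494 days = 173.8 years.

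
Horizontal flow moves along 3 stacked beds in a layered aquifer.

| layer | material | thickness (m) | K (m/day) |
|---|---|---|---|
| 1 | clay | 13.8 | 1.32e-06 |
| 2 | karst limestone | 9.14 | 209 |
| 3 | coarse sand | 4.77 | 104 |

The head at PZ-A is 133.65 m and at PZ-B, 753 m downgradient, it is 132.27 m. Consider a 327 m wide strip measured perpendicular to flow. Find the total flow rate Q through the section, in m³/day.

Flow is parallel to layering, so each bed carries its own Darcy discharge and the transmissivities add.
Σ(K_i·b_i) = 1.32e-06×13.8 + 209×9.14 + 104×4.77 = 2406 m²/day.
Hydraulic gradient i = (133.65 − 132.27) / 753 = 1.38 / 753 = 0.001833.
Q = Σ(K_i·b_i) · W · i = 2406 × 327 × 0.001833 = 1442 m³/day.

1440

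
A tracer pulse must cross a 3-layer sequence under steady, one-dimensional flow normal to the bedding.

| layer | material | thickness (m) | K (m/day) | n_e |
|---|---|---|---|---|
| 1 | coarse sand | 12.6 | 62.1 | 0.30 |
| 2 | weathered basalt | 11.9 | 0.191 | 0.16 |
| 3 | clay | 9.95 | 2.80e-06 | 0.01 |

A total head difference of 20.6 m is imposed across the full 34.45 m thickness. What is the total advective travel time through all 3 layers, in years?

2730

With flow normal to the layers, continuity requires the same specific discharge q through every layer.
Σ(b_i/K_i) = 12.6/62.1 + 11.9/0.191 + 9.95/2.80e-06 = 3.554e+06 d.
q = Δh / Σ(b_i/K_i) = 20.6 / 3.554e+06 = 5.797e-06 m/day.
In each layer the seepage velocity is v_i = q/n_i, so the layer transit time is t_i = b_i·n_i / q:
  layer 1 (coarse sand): t_1 = 12.6 × 0.30 / 5.797e-06 = 6.521e+05 d
  layer 2 (weathered basalt): t_2 = 11.9 × 0.16 / 5.797e-06 = 3.285e+05 d
  layer 3 (clay): t_3 = 9.95 × 0.01 / 5.797e-06 = 17164 d
Total t = Σ t_i = 9.977e+05 days = 2732 years.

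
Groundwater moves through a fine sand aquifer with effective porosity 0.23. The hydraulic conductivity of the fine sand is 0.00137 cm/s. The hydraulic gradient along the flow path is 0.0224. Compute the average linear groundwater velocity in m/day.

Convert K: 0.00137 cm/s × 864 = 1.184 m/day.
Hydraulic gradient i = 0.0224.
Darcy flux q = K · i = 1.184 × 0.02240 = 0.02651 m/day.
Seepage velocity v = q / n_e = 0.02651 / 0.23 = 0.1153 m/day.

0.115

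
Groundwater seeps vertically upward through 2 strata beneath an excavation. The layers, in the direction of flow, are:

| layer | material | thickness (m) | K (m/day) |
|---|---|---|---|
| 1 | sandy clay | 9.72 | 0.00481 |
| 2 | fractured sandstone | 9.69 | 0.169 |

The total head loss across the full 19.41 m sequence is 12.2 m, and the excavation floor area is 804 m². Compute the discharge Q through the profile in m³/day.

Flow is perpendicular to layering, so the layers act in series and the equivalent K is the thickness-weighted harmonic mean.
Total thickness L = 9.72 + 9.69 = 19.41 m.
Σ(b_i/K_i) = 9.72/0.00481 + 9.69/0.169 = 2078 d.
K_eq = L / Σ(b_i/K_i) = 19.41 / 2078 = 0.009340 m/day.
Q = K_eq · A · (Δh/L) = 0.009340 × 804 × (12.2/19.41) = 4.720 m³/day.

4.72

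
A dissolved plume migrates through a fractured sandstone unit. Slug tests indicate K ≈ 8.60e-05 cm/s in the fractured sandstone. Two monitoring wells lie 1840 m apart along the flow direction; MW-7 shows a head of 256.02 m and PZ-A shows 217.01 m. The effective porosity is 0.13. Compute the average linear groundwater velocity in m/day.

0.0121

Convert K: 8.60e-05 cm/s × 864 = 0.07430 m/day.
Hydraulic gradient i = (256.02 − 217.01) / 1840 = 39.01 / 1840 = 0.02120.
Darcy flux q = K · i = 0.07430 × 0.02120 = 0.001575 m/day.
Seepage velocity v = q / n_e = 0.001575 / 0.13 = 0.01212 m/day.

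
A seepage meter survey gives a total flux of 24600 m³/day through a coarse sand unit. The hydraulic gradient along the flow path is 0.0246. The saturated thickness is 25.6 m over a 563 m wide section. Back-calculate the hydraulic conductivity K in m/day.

69.4

Cross-sectional area A = 563 × 25.6 = 14413 m².
Hydraulic gradient i = 0.0246.
From Q = K·A·i, K = Q / (A·i) = 24600 / (14413 × 0.02460) = 69.38 m/day.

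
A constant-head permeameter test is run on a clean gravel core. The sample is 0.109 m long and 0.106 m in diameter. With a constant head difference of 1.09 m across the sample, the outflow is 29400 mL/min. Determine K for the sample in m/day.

Cross-sectional area A = π·(d/2)² = π × (0.106/2)² = 0.008825 m².
Convert discharge: 29400 mL/min = 0.0004900 m³/s.
Darcy's law rearranged: K = Q·L / (A·Δh) = 0.0004900 × 0.109 / (0.008825 × 1.09) = 0.005553 m/s = 479.7 m/day.

480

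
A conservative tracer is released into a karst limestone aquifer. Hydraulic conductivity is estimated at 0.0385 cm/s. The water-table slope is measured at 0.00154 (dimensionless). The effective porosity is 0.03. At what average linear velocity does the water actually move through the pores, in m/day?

1.71

Convert K: 0.0385 cm/s × 864 = 33.26 m/day.
Hydraulic gradient i = 0.00154.
Darcy flux q = K · i = 33.26 × 0.001540 = 0.05123 m/day.
Seepage velocity v = q / n_e = 0.05123 / 0.03 = 1.708 m/day.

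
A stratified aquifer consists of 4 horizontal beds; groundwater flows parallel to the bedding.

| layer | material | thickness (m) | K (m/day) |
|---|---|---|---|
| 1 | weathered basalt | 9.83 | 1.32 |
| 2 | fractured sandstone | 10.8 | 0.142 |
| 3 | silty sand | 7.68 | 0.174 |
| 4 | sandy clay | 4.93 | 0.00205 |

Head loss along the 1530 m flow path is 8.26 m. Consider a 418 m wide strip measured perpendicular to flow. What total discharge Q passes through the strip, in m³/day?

Flow is parallel to layering, so each bed carries its own Darcy discharge and the transmissivities add.
Σ(K_i·b_i) = 1.32×9.83 + 0.142×10.8 + 0.174×7.68 + 0.00205×4.93 = 15.86 m²/day.
Hydraulic gradient i = Δh / L = 8.26 / 1530 = 0.005399.
Q = Σ(K_i·b_i) · W · i = 15.86 × 418 × 0.005399 = 35.78 m³/day.

35.8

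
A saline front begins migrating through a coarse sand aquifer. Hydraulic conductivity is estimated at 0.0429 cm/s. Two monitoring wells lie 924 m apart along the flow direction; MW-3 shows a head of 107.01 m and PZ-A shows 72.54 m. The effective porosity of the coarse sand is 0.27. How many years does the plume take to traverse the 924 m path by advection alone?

0.494

Convert K: 0.0429 cm/s × 864 = 37.07 m/day.
Hydraulic gradient i = (107.01 − 72.54) / 924 = 34.47 / 924 = 0.03731.
Darcy flux q = K · i = 37.07 × 0.03731 = 1.383 m/day.
Seepage velocity v = q / n_e = 1.383 / 0.27 = 5.121 m/day.
Travel time t = L / v = 924 / 5.121 = 180.4 days = 0.4940 years.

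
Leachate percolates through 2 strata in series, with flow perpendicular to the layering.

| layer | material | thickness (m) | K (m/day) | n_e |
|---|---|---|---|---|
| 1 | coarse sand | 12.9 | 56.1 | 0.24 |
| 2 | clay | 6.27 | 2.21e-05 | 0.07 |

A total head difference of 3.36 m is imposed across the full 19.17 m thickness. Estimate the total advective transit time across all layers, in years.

With flow normal to the layers, continuity requires the same specific discharge q through every layer.
Σ(b_i/K_i) = 12.9/56.1 + 6.27/2.21e-05 = 2.837e+05 d.
q = Δh / Σ(b_i/K_i) = 3.36 / 2.837e+05 = 1.184e-05 m/day.
In each layer the seepage velocity is v_i = q/n_i, so the layer transit time is t_i = b_i·n_i / q:
  layer 1 (coarse sand): t_1 = 12.9 × 0.24 / 1.184e-05 = 2.614e+05 d
  layer 2 (clay): t_2 = 6.27 × 0.07 / 1.184e-05 = 37060 d
Total t = Σ t_i = 2.985e+05 days = 817.2 years.

817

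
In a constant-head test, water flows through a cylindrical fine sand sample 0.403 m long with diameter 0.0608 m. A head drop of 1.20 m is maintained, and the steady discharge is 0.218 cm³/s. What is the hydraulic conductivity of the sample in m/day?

2.18

Cross-sectional area A = π·(d/2)² = π × (0.0608/2)² = 0.002903 m².
Convert discharge: 0.218 cm³/s = 2.180e-07 m³/s.
Darcy's law rearranged: K = Q·L / (A·Δh) = 2.180e-07 × 0.403 / (0.002903 × 1.20) = 2.522e-05 m/s = 2.179 m/day.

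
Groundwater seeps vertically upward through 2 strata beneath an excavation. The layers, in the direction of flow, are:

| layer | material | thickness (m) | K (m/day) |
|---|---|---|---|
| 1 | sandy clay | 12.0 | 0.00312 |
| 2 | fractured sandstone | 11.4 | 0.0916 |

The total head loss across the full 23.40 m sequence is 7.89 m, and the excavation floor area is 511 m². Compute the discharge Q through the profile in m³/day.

Flow is perpendicular to layering, so the layers act in series and the equivalent K is the thickness-weighted harmonic mean.
Total thickness L = 12.0 + 11.4 = 23.40 m.
Σ(b_i/K_i) = 12.0/0.00312 + 11.4/0.0916 = 3971 d.
K_eq = L / Σ(b_i/K_i) = 23.40 / 3971 = 0.005893 m/day.
Q = K_eq · A · (Δh/L) = 0.005893 × 511 × (7.89/23.40) = 1.015 m³/day.

1.02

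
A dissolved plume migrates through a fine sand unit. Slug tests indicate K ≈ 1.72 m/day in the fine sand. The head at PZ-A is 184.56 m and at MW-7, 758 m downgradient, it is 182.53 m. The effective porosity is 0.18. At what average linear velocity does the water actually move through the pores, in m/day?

Hydraulic gradient i = (184.56 − 182.53) / 758 = 2.03 / 758 = 0.002678.
Darcy flux q = K · i = 1.720 × 0.002678 = 0.004606 m/day.
Seepage velocity v = q / n_e = 0.004606 / 0.18 = 0.02559 m/day.

0.0256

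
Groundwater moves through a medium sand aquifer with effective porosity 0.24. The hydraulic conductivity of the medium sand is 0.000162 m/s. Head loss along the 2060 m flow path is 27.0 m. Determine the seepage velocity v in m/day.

Convert K: 0.000162 m/s × 86400 = 14.00 m/day.
Hydraulic gradient i = Δh / L = 27.0 / 2060 = 0.01311.
Darcy flux q = K · i = 14.00 × 0.01311 = 0.1835 m/day.
Seepage velocity v = q / n_e = 0.1835 / 0.24 = 0.7644 m/day.

0.764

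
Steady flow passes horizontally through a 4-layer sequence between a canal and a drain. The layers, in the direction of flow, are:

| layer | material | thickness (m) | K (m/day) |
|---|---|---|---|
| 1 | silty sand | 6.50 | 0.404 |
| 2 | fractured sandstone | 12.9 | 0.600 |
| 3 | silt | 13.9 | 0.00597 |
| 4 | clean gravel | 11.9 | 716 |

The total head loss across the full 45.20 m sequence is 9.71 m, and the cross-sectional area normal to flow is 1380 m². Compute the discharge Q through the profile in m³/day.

Flow is perpendicular to layering, so the layers act in series and the equivalent K is the thickness-weighted harmonic mean.
Total thickness L = 6.50 + 12.9 + 13.9 + 11.9 = 45.20 m.
Σ(b_i/K_i) = 6.50/0.404 + 12.9/0.600 + 13.9/0.00597 + 11.9/716 = 2366 d.
K_eq = L / Σ(b_i/K_i) = 45.20 / 2366 = 0.01910 m/day.
Q = K_eq · A · (Δh/L) = 0.01910 × 1380 × (9.71/45.20) = 5.664 m³/day.

5.66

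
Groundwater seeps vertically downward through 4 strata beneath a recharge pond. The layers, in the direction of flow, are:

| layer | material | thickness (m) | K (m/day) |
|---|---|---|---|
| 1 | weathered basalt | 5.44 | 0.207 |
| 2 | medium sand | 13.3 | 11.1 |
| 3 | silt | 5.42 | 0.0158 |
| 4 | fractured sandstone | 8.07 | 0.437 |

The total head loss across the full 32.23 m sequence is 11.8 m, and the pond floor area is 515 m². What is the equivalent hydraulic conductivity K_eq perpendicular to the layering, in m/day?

0.0829

Flow is perpendicular to layering, so the layers act in series and the equivalent K is the thickness-weighted harmonic mean.
Total thickness L = 5.44 + 13.3 + 5.42 + 8.07 = 32.23 m.
Σ(b_i/K_i) = 5.44/0.207 + 13.3/11.1 + 5.42/0.0158 + 8.07/0.437 = 389.0 d.
K_eq = L / Σ(b_i/K_i) = 32.23 / 389.0 = 0.08286 m/day.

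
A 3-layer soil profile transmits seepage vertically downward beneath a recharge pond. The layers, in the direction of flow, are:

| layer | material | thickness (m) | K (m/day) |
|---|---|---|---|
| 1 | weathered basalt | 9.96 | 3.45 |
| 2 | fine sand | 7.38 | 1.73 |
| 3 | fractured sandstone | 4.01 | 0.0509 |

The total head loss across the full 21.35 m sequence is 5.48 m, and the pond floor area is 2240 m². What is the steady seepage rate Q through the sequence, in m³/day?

143

Flow is perpendicular to layering, so the layers act in series and the equivalent K is the thickness-weighted harmonic mean.
Total thickness L = 9.96 + 7.38 + 4.01 = 21.35 m.
Σ(b_i/K_i) = 9.96/3.45 + 7.38/1.73 + 4.01/0.0509 = 85.93 d.
K_eq = L / Σ(b_i/K_i) = 21.35 / 85.93 = 0.2484 m/day.
Q = K_eq · A · (Δh/L) = 0.2484 × 2240 × (5.48/21.35) = 142.8 m³/day.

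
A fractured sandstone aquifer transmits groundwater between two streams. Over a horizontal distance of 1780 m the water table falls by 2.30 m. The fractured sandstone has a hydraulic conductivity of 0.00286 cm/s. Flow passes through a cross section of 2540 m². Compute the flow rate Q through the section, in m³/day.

8.11

Convert K: 0.00286 cm/s × 864 = 2.471 m/day.
Hydraulic gradient i = Δh / L = 2.30 / 1780 = 0.001292.
Darcy's law: Q = K · A · i = 2.471 × 2540 × 0.001292 = 8.110 m³/day.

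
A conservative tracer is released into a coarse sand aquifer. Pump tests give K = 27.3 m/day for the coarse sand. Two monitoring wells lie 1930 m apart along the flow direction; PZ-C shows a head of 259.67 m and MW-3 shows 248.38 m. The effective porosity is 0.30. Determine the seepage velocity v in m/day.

0.532

Hydraulic gradient i = (259.67 − 248.38) / 1930 = 11.29 / 1930 = 0.005850.
Darcy flux q = K · i = 27.30 × 0.005850 = 0.1597 m/day.
Seepage velocity v = q / n_e = 0.1597 / 0.30 = 0.5323 m/day.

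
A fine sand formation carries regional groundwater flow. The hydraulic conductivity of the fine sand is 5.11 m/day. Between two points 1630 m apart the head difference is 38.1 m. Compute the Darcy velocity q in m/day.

0.119

Hydraulic gradient i = Δh / L = 38.1 / 1630 = 0.02337.
Specific discharge q = K · i = 5.110 × 0.02337 = 0.1194 m/day.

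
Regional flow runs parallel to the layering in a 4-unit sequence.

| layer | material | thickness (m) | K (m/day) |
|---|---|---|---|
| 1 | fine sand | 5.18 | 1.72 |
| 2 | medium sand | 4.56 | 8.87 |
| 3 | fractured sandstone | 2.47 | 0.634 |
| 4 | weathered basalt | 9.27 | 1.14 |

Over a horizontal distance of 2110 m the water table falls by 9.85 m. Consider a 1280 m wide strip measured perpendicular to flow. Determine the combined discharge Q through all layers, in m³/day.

Flow is parallel to layering, so each bed carries its own Darcy discharge and the transmissivities add.
Σ(K_i·b_i) = 1.72×5.18 + 8.87×4.56 + 0.634×2.47 + 1.14×9.27 = 61.49 m²/day.
Hydraulic gradient i = Δh / L = 9.85 / 2110 = 0.004668.
Q = Σ(K_i·b_i) · W · i = 61.49 × 1280 × 0.004668 = 367.4 m³/day.

367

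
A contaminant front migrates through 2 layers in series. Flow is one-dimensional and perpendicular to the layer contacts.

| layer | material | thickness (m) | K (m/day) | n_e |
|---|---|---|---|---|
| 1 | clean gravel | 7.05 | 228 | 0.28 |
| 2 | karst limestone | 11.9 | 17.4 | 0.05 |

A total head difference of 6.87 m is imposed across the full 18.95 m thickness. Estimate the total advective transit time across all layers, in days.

0.267

With flow normal to the layers, continuity requires the same specific discharge q through every layer.
Σ(b_i/K_i) = 7.05/228 + 11.9/17.4 = 0.7148 d.
q = Δh / Σ(b_i/K_i) = 6.87 / 0.7148 = 9.611 m/day.
In each layer the seepage velocity is v_i = q/n_i, so the layer transit time is t_i = b_i·n_i / q:
  layer 1 (clean gravel): t_1 = 7.05 × 0.28 / 9.611 = 0.2054 d
  layer 2 (karst limestone): t_2 = 11.9 × 0.05 / 9.611 = 0.06191 d
Total t = Σ t_i = 0.2673 days.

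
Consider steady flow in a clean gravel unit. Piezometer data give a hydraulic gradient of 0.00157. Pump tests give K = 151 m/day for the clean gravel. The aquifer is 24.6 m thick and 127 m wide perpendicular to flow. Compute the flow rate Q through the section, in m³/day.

Cross-sectional area A = 127 × 24.6 = 3124 m².
Hydraulic gradient i = 0.00157.
Darcy's law: Q = K · A · i = 151.0 × 3124 × 0.001570 = 740.7 m³/day.

741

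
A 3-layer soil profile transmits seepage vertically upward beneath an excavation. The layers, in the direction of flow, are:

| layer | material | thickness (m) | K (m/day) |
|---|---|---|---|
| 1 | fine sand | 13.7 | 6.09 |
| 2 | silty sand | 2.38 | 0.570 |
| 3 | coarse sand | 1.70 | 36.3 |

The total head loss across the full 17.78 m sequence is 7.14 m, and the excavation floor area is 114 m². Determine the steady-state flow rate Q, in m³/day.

126

Flow is perpendicular to layering, so the layers act in series and the equivalent K is the thickness-weighted harmonic mean.
Total thickness L = 13.7 + 2.38 + 1.70 = 17.78 m.
Σ(b_i/K_i) = 13.7/6.09 + 2.38/0.570 + 1.70/36.3 = 6.472 d.
K_eq = L / Σ(b_i/K_i) = 17.78 / 6.472 = 2.747 m/day.
Q = K_eq · A · (Δh/L) = 2.747 × 114 × (7.14/17.78) = 125.8 m³/day.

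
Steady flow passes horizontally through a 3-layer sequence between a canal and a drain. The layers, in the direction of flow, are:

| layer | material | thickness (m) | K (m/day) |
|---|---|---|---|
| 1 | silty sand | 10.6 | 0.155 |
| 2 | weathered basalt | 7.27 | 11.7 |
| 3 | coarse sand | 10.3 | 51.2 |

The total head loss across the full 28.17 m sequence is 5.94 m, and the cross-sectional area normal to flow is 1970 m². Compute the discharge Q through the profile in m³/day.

Flow is perpendicular to layering, so the layers act in series and the equivalent K is the thickness-weighted harmonic mean.
Total thickness L = 10.6 + 7.27 + 10.3 = 28.17 m.
Σ(b_i/K_i) = 10.6/0.155 + 7.27/11.7 + 10.3/51.2 = 69.21 d.
K_eq = L / Σ(b_i/K_i) = 28.17 / 69.21 = 0.4070 m/day.
Q = K_eq · A · (Δh/L) = 0.4070 × 1970 × (5.94/28.17) = 169.1 m³/day.

169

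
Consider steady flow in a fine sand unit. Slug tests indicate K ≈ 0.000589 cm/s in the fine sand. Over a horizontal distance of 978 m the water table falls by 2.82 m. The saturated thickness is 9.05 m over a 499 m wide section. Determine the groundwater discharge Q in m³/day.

Convert K: 0.000589 cm/s × 864 = 0.5089 m/day.
Cross-sectional area A = 499 × 9.05 = 4516 m².
Hydraulic gradient i = Δh / L = 2.82 / 978 = 0.002883.
Darcy's law: Q = K · A · i = 0.5089 × 4516 × 0.002883 = 6.627 m³/day.

6.63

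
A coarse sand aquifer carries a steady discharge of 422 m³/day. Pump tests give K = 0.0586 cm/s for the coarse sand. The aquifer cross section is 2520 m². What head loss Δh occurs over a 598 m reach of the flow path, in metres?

Convert K: 0.0586 cm/s × 864 = 50.63 m/day.
From Q = K·A·i, i = Q / (K·A) = 422 / (50.63 × 2520) = 0.003308.
Head loss Δh = i · L = 0.003308 × 598 = 1.978 m.

1.98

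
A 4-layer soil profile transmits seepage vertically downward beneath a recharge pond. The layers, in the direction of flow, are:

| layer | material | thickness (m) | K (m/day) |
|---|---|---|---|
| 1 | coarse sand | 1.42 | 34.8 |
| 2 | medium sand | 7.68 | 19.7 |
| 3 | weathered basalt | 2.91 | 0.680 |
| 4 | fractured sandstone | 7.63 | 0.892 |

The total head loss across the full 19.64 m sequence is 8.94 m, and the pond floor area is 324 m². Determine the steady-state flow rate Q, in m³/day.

218

Flow is perpendicular to layering, so the layers act in series and the equivalent K is the thickness-weighted harmonic mean.
Total thickness L = 1.42 + 7.68 + 2.91 + 7.63 = 19.64 m.
Σ(b_i/K_i) = 1.42/34.8 + 7.68/19.7 + 2.91/0.680 + 7.63/0.892 = 13.26 d.
K_eq = L / Σ(b_i/K_i) = 19.64 / 13.26 = 1.481 m/day.
Q = K_eq · A · (Δh/L) = 1.481 × 324 × (8.94/19.64) = 218.4 m³/day.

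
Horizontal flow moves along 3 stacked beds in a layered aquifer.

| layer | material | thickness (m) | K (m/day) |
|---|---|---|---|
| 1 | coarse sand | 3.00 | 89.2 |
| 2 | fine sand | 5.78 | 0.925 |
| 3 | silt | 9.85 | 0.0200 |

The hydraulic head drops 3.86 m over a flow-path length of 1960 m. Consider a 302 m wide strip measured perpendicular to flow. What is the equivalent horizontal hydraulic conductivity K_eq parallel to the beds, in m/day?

Flow is parallel to layering, so each bed carries its own Darcy discharge and the transmissivities add.
Σ(K_i·b_i) = 89.2×3.00 + 0.925×5.78 + 0.0200×9.85 = 273.1 m²/day.
Total thickness b = 18.63 m, so K_eq = Σ(K_i·b_i)/b = 14.66 m/day.

14.7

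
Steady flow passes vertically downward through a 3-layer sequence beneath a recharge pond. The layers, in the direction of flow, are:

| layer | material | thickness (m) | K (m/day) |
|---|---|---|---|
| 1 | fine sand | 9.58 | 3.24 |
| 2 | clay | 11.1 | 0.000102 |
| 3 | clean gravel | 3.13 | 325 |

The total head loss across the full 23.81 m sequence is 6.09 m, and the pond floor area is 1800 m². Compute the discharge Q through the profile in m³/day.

0.101

Flow is perpendicular to layering, so the layers act in series and the equivalent K is the thickness-weighted harmonic mean.
Total thickness L = 9.58 + 11.1 + 3.13 = 23.81 m.
Σ(b_i/K_i) = 9.58/3.24 + 11.1/0.000102 + 3.13/325 = 1.088e+05 d.
K_eq = L / Σ(b_i/K_i) = 23.81 / 1.088e+05 = 0.0002188 m/day.
Q = K_eq · A · (Δh/L) = 0.0002188 × 1800 × (6.09/23.81) = 0.1007 m³/day.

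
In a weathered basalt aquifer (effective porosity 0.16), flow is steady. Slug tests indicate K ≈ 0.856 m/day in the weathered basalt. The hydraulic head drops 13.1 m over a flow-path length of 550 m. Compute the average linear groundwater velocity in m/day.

0.127

Hydraulic gradient i = Δh / L = 13.1 / 550 = 0.02382.
Darcy flux q = K · i = 0.8560 × 0.02382 = 0.02039 m/day.
Seepage velocity v = q / n_e = 0.02039 / 0.16 = 0.1274 m/day.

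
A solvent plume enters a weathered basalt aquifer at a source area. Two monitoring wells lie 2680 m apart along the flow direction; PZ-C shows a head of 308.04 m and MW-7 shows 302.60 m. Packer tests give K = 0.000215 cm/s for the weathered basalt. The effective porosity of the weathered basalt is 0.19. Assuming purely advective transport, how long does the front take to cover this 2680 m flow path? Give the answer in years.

Convert K: 0.000215 cm/s × 864 = 0.1858 m/day.
Hydraulic gradient i = (308.04 − 302.60) / 2680 = 5.44 / 2680 = 0.002030.
Darcy flux q = K · i = 0.1858 × 0.002030 = 0.0003771 m/day.
Seepage velocity v = q / n_e = 0.0003771 / 0.19 = 0.001985 m/day.
Travel time t = L / v = 2680 / 0.001985 = 1.350e+06 days = 3697 years.

3700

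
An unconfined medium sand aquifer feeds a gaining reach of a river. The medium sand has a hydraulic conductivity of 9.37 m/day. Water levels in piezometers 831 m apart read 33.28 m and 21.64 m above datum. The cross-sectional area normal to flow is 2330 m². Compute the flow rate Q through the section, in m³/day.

Hydraulic gradient i = (33.28 − 21.64) / 831 = 11.64 / 831 = 0.01401.
Darcy's law: Q = K · A · i = 9.370 × 2330 × 0.01401 = 305.8 m³/day.

306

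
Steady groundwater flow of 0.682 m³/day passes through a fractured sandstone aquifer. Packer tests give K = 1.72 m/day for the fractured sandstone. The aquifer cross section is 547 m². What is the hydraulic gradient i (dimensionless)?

0.000725

From Q = K·A·i, i = Q / (K·A) = 0.682 / (1.720 × 547.0) = 0.0007249.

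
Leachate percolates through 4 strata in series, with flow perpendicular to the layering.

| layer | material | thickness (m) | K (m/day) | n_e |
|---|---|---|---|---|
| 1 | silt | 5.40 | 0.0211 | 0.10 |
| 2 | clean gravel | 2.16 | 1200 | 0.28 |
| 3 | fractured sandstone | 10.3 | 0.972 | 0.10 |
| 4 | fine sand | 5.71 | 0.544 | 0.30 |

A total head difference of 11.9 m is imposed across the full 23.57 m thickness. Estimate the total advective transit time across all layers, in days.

With flow normal to the layers, continuity requires the same specific discharge q through every layer.
Σ(b_i/K_i) = 5.40/0.0211 + 2.16/1200 + 10.3/0.972 + 5.71/0.544 = 277.0 d.
q = Δh / Σ(b_i/K_i) = 11.9 / 277.0 = 0.04296 m/day.
In each layer the seepage velocity is v_i = q/n_i, so the layer transit time is t_i = b_i·n_i / q:
  layer 1 (silt): t_1 = 5.40 × 0.10 / 0.04296 = 12.57 d
  layer 2 (clean gravel): t_2 = 2.16 × 0.28 / 0.04296 = 14.08 d
  layer 3 (fractured sandstone): t_3 = 10.3 × 0.10 / 0.04296 = 23.98 d
  layer 4 (fine sand): t_4 = 5.71 × 0.30 / 0.04296 = 39.88 d
Total t = Σ t_i = 90.50 days.

90.5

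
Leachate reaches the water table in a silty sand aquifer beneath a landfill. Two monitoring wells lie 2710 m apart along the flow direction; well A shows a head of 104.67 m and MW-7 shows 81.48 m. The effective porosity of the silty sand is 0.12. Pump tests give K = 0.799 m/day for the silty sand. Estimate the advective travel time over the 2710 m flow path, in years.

130

Hydraulic gradient i = (104.67 − 81.48) / 2710 = 23.19 / 2710 = 0.008557.
Darcy flux q = K · i = 0.7990 × 0.008557 = 0.006837 m/day.
Seepage velocity v = q / n_e = 0.006837 / 0.12 = 0.05698 m/day.
Travel time t = L / v = 2710 / 0.05698 = 47563 days = 130.2 years.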